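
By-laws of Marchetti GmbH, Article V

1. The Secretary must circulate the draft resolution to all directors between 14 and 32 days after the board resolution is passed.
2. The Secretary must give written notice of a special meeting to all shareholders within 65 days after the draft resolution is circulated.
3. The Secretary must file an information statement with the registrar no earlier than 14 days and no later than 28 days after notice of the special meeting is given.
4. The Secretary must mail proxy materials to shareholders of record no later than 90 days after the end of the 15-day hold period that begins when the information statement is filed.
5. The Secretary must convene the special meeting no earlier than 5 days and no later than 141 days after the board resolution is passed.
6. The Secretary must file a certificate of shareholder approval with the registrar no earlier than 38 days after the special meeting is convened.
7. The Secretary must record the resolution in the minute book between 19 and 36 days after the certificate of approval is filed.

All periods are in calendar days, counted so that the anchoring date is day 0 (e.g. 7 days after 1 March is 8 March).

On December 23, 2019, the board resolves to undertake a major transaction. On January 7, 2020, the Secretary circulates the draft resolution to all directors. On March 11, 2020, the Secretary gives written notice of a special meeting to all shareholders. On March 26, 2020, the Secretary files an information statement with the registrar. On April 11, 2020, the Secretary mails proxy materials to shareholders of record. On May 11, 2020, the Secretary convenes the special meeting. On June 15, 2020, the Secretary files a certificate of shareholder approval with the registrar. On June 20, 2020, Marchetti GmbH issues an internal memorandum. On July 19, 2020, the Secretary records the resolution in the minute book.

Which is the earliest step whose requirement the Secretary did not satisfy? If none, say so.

Step 1 — 14 and 32 days from December 23, 2019 (when the board resolution is passed) are January 6, 2020 and January 24, 2020 respectively; done January 7, 2020 — within the window.
Step 2 — counting 65 days from January 7, 2020 (when the draft resolution is circulated) gives a deadline of March 12, 2020; completed March 11, 2020, before the deadline.
Step 3 — 14 and 28 days from March 11, 2020 (when notice of the special meeting is given) are March 25, 2020 and April 8, 2020 respectively; done March 26, 2020, which is between those dates.
Step 4 — counting 90 days from April 10, 2020 (end of the 15-day hold period, which began when the information statement is filed on March 26, 2020) gives a deadline of July 9, 2020; April 11, 2020 is within that limit.
Step 5 — 5 and 141 days from December 23, 2019 (when the board resolution is passed) are December 28, 2019 and May 12, 2020 respectively; done May 11, 2020, which is between those dates.
Step 6 — must wait 38 days from May 11, 2020 (when the special meeting is convened), so not before June 18, 2020; June 15, 2020 is 3 days before the earliest permitted date.
The analysis stops there.

Step 6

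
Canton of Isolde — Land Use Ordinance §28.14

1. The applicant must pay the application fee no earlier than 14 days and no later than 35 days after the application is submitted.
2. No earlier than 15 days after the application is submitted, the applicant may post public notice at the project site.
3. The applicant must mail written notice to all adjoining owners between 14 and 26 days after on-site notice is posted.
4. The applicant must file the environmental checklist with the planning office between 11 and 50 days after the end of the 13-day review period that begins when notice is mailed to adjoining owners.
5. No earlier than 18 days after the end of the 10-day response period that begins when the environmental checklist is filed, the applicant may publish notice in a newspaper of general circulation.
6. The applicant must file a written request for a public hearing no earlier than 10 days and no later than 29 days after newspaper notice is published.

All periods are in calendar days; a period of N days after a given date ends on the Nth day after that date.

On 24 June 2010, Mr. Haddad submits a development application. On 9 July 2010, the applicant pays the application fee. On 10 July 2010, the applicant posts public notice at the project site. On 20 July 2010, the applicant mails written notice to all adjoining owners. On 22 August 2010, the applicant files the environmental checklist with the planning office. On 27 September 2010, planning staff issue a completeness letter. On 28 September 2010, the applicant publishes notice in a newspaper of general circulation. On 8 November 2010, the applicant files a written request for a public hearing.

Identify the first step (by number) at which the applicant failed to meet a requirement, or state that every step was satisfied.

Step 1 — 14 and 35 days from 24 June 2010 (when the application is submitted) are 8 July 2010 and 29 July 2010 respectively; 9 July 2010 falls inside that range.
Step 2 — must wait 15 days from 24 June 2010 (when the application is submitted), so not before 9 July 2010; 10 July 2010 is on or after that date.
Step 3 — 14 and 26 days from 10 July 2010 (when on-site notice is posted) are 24 July 2010 and 5 August 2010 respectively; done 20 July 2010 — 4 days before the window opened.
That is the first point of non-compliance.

Step 3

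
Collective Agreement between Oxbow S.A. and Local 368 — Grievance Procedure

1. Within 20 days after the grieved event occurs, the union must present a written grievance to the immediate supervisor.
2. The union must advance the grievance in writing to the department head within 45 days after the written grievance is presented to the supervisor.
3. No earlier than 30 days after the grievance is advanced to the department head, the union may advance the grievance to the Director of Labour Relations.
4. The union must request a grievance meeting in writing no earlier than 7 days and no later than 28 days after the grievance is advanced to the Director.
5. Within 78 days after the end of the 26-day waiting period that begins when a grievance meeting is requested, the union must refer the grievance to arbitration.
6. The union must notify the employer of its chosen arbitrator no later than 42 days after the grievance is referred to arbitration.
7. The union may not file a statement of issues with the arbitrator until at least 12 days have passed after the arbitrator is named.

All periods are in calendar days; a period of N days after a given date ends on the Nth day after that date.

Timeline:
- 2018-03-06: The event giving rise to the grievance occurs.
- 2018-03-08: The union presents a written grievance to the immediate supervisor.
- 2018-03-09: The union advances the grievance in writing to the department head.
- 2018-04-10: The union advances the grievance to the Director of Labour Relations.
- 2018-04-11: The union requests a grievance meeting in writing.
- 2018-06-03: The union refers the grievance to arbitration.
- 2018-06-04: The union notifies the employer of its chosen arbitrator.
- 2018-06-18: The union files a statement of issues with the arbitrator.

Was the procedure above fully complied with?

(1) due by 2018-03-06 + 20 days = 2018-03-26; done 2018-03-08 — timely.
(2) due by 2018-03-08 + 45 days = 2018-04-22; completed 2018-03-09, before the deadline.
(3) permitted from 2018-03-09 + 30 days = 2018-04-08 onward; done 2018-04-10 — permitted.
(4) the permitted window runs from 2018-04-10 + 7 = 2018-04-17 to 2018-04-10 + 28 = 2018-05-08; done 2018-04-11 — 6 days before the window opened.

No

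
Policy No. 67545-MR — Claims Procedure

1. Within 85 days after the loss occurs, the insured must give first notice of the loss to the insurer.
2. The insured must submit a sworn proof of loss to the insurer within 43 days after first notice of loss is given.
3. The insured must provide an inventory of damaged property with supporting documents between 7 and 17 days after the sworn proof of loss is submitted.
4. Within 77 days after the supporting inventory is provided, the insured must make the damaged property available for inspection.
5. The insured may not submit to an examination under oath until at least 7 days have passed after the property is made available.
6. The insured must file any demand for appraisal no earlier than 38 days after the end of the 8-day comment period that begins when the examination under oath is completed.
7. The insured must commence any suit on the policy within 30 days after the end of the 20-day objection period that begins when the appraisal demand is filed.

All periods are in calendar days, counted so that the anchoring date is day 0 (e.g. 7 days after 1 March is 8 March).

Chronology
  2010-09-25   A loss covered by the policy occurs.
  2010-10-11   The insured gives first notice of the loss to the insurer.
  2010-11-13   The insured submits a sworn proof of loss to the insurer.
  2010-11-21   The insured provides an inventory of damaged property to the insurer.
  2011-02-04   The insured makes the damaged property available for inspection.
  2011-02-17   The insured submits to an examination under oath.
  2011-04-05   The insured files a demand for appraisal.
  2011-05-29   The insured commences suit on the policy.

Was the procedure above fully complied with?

No

(1) due by 2010-09-25 + 85 days = 2010-12-19; done 2010-10-11 — timely.
(2) due by 2010-10-11 + 43 days = 2010-11-23; 2010-11-13 is within that limit.
(3) the permitted window runs from 2010-11-13 + 7 = 2010-11-20 to 2010-11-13 + 17 = 2010-11-30; done 2010-11-21, which is between those dates.
(4) due by 2010-11-21 + 77 days = 2011-02-06; completed 2011-02-04, before the deadline.
(5) permitted from 2011-02-04 + 7 days = 2011-02-11 onward; done 2011-02-17, after the minimum wait.
(6) permitted from 2011-02-25 + 38 days = 2011-04-04 onward; 2011-04-05 is on or after that date.
(7) due by 2011-04-25 + 30 days = 2011-05-25; 2011-05-29 misses that deadline by 4 days.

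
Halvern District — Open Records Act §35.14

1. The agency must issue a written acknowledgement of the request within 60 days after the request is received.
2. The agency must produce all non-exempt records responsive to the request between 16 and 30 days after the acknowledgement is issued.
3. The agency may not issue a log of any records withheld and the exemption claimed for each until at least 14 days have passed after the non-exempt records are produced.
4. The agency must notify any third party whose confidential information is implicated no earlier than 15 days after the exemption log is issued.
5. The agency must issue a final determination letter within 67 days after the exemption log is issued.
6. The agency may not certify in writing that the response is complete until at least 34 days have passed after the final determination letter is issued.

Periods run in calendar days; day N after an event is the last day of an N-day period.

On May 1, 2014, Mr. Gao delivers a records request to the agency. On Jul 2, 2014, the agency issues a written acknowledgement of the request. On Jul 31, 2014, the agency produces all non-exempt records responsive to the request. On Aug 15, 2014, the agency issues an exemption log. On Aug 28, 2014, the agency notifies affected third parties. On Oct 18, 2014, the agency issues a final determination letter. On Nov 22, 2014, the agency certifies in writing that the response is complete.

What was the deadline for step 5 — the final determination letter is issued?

Oct 21, 2014

Step 5 runs from Aug 15, 2014, when the exemption log is issued. 67 days after Aug 15, 2014 is Oct 21, 2014.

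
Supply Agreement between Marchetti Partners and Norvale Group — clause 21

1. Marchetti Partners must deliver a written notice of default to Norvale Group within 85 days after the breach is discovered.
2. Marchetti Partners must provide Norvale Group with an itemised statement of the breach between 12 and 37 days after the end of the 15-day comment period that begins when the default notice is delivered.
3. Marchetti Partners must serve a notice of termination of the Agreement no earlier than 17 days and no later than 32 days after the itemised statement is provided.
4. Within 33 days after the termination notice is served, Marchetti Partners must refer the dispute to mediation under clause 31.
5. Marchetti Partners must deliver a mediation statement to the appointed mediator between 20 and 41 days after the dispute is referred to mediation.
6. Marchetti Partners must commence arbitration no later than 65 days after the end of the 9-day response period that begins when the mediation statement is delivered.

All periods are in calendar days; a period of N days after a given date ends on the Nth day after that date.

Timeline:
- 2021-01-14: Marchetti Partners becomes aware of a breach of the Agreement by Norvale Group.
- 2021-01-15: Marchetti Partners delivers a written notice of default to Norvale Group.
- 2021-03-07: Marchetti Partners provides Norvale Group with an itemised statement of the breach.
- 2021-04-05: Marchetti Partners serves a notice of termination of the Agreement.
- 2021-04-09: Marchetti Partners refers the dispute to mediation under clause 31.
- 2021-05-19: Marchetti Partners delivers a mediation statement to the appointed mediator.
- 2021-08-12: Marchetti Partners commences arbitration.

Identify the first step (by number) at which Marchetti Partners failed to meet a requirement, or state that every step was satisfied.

Step 6

Step 1 — counting 85 days from 2021-01-14 (when the breach is discovered) gives a deadline of 2021-04-09; done 2021-01-15 — timely.
Step 2 — 12 and 37 days from 2021-01-30 (end of the 15-day comment period, which began when the default notice is delivered on 2021-01-15) are 2021-02-11 and 2021-03-08 respectively; done 2021-03-07, which is between those dates.
Step 3 — 17 and 32 days from 2021-03-07 (when the itemised statement is provided) are 2021-03-24 and 2021-04-08 respectively; 2021-04-05 falls inside that range.
Step 4 — counting 33 days from 2021-04-05 (when the termination notice is served) gives a deadline of 2021-05-08; 2021-04-09 is within that limit.
Step 5 — 20 and 41 days from 2021-04-09 (when the dispute is referred to mediation) are 2021-04-29 and 2021-05-20 respectively; 2021-05-19 falls inside that range.
Step 6 — counting 65 days from 2021-05-28 (end of the 9-day response period, which began when the mediation statement is delivered on 2021-05-19) gives a deadline of 2021-08-01; done 2021-08-12 — 11 days late.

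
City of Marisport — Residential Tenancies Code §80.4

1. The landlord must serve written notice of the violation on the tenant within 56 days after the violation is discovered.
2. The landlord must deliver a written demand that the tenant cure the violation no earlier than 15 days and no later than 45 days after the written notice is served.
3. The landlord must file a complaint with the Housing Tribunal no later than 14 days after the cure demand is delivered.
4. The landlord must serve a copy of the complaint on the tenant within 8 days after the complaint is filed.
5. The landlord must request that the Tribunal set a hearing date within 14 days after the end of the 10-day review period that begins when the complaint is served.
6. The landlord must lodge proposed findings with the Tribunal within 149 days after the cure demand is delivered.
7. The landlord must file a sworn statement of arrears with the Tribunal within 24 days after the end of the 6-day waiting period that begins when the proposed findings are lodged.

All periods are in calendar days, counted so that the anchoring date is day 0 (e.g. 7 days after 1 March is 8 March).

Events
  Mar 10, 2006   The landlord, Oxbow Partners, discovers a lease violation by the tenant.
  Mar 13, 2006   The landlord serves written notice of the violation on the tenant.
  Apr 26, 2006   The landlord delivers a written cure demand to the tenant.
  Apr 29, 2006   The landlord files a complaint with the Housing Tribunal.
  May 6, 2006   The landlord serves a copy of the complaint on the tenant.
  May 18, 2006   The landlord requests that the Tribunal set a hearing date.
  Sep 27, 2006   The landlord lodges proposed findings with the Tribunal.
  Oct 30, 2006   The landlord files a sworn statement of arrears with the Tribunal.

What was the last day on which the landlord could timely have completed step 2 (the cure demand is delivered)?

Apr 27, 2006

Step 2 runs from Mar 13, 2006, when the written notice is served. The window is 15–45 days after Mar 13, 2006; it closes on Apr 27, 2006.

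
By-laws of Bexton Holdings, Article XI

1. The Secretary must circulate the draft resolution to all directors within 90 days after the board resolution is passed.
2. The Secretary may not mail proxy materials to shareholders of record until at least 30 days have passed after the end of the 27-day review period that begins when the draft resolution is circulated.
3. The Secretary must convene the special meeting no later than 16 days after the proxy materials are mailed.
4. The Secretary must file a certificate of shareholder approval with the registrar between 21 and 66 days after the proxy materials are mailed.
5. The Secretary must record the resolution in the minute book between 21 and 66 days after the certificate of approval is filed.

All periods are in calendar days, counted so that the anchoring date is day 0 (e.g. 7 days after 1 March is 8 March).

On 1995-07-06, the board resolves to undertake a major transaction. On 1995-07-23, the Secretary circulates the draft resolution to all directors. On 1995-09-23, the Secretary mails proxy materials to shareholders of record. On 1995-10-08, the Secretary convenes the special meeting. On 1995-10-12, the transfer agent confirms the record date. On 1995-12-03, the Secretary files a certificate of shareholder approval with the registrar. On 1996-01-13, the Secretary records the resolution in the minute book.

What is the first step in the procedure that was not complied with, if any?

Step 4

Step 1 — counting 90 days from 1995-07-06 (when the board resolution is passed) gives a deadline of 1995-10-04; completed 1995-07-23, before the deadline.
Step 2 — must wait 30 days from 1995-08-19 (end of the 27-day review period, which began when the draft resolution is circulated on 1995-07-23), so not before 1995-09-18; done 1995-09-23, after the minimum wait.
Step 3 — counting 16 days from 1995-09-23 (when the proxy materials are mailed) gives a deadline of 1995-10-09; 1995-10-08 is within that limit.
Step 4 — 21 and 66 days from 1995-09-23 (when the proxy materials are mailed) are 1995-10-14 and 1995-11-28 respectively; done 1995-12-03 — 5 days after the window closed.
No need to go further; step 4 was not satisfied.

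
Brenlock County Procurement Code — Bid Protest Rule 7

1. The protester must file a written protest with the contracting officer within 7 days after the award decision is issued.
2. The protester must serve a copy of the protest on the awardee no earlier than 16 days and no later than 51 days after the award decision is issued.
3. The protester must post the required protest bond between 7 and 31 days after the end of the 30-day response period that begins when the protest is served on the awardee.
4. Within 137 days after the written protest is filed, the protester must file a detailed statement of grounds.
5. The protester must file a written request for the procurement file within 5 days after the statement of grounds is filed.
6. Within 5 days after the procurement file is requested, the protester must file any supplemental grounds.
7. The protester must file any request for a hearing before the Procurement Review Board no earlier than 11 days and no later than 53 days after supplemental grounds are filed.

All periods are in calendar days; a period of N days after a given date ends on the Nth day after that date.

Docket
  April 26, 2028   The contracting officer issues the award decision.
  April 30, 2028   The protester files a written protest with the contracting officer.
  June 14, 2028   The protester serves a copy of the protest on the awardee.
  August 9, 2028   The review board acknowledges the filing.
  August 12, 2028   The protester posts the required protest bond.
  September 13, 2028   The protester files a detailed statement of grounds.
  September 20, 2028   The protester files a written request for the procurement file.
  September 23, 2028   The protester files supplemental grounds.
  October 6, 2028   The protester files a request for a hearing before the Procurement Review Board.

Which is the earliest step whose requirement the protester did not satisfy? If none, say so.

Step 1: 7 days after April 26, 2028 (when the award decision is issued) is May 3, 2028; done April 30, 2028 — timely.
Step 2: the window is 16–51 days after April 26, 2028 (when the award decision is issued), so May 12, 2028 through June 16, 2028; done June 14, 2028 — within the window.
Step 3: the window is 7–31 days after July 14, 2028 (end of the 30-day response period, which began when the protest is served on the awardee on June 14, 2028), so July 21, 2028 through August 14, 2028; August 12, 2028 falls inside that range.
Step 4: 137 days after April 30, 2028 (when the written protest is filed) is September 14, 2028; completed September 13, 2028, before the deadline.
Step 5: 5 days after September 13, 2028 (when the statement of grounds is filed) is September 18, 2028; September 20, 2028 misses that deadline by 2 days.

Step 5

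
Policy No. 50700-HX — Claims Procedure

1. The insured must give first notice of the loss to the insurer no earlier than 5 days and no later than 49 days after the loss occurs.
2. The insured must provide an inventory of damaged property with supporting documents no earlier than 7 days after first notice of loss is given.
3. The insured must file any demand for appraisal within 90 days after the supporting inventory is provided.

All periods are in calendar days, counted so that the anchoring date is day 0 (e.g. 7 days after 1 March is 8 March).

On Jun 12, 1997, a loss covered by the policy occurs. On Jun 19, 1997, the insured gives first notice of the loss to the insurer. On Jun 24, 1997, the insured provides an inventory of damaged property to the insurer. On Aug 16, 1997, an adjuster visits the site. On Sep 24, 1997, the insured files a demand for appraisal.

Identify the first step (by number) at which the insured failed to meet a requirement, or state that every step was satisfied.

Step 2

Step 1: the window is 5–49 days after Jun 12, 1997 (when the loss occurs), so Jun 17, 1997 through Jul 31, 1997; done Jun 19, 1997 — within the window.
Step 2: the earliest permitted date is 7 days after Jun 19, 1997 (when first notice of loss is given), i.e. Jun 26, 1997; done Jun 24, 1997 — 2 days too early.
No need to go further; step 2 was not satisfied.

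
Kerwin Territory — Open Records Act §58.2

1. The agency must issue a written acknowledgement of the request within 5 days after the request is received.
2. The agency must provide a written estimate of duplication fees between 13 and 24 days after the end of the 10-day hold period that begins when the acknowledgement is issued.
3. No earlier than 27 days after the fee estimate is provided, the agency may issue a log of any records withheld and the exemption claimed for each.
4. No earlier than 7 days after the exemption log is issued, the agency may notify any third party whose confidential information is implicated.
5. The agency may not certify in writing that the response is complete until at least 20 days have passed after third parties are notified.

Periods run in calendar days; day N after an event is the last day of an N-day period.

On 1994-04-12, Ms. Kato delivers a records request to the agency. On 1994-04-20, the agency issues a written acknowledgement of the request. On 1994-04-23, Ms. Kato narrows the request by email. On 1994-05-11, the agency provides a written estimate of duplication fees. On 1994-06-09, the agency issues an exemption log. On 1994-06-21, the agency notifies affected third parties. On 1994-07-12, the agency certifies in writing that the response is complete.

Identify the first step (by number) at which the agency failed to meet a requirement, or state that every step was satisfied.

(1) due by 1994-04-12 + 5 days = 1994-04-17; not done until 1994-04-20, 3 days after the deadline.
No need to go further; step 1 was not satisfied.

Step 1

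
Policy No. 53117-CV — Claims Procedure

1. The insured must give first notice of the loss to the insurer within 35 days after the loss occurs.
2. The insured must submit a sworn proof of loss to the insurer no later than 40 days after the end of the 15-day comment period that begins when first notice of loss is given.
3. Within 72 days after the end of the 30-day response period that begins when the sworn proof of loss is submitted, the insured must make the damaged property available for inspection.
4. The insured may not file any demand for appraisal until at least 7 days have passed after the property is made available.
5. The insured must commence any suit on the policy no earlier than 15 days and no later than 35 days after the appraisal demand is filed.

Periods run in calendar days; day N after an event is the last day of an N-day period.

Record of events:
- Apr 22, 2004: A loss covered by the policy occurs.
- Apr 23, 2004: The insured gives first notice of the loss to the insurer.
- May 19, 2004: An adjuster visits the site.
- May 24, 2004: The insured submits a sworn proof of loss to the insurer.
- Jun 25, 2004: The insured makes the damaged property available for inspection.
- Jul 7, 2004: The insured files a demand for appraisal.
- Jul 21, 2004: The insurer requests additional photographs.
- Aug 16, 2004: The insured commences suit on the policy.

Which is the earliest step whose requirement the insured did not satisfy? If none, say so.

Step 5

(1) due by Apr 22, 2004 + 35 days = May 27, 2004; Apr 23, 2004 is within that limit.
(2) due by May 8, 2004 + 40 days = Jun 17, 2004; done May 24, 2004 — timely.
(3) due by Jun 23, 2004 + 72 days = Sep 3, 2004; completed Jun 25, 2004, before the deadline.
(4) permitted from Jun 25, 2004 + 7 days = Jul 2, 2004 onward; Jul 7, 2004 is on or after that date.
(5) the permitted window runs from Jul 7, 2004 + 15 = Jul 22, 2004 to Jul 7, 2004 + 35 = Aug 11, 2004; Aug 16, 2004 is 5 days past the end of the window.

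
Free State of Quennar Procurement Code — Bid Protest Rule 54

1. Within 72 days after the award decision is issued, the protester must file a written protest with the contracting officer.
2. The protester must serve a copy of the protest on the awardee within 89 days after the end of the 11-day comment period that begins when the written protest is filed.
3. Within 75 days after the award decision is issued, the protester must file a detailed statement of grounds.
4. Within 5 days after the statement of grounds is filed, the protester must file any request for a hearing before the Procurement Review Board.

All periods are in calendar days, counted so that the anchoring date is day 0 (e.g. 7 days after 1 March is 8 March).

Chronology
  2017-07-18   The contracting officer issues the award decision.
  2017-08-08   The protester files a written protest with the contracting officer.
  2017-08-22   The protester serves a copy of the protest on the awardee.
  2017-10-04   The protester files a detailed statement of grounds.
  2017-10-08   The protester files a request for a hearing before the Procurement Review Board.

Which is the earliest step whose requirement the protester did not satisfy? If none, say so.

Step 3

Step 1: 72 days after 2017-07-18 (when the award decision is issued) is 2017-09-28; 2017-08-08 is within that limit.
Step 2: 89 days after 2017-08-19 (end of the 11-day comment period, which began when the written protest is filed on 2017-08-08) is 2017-11-16; 2017-08-22 is within that limit.
Step 3: 75 days after 2017-07-18 (when the award decision is issued) is 2017-10-01; 2017-10-04 misses that deadline by 3 days.
Later steps need not be reached.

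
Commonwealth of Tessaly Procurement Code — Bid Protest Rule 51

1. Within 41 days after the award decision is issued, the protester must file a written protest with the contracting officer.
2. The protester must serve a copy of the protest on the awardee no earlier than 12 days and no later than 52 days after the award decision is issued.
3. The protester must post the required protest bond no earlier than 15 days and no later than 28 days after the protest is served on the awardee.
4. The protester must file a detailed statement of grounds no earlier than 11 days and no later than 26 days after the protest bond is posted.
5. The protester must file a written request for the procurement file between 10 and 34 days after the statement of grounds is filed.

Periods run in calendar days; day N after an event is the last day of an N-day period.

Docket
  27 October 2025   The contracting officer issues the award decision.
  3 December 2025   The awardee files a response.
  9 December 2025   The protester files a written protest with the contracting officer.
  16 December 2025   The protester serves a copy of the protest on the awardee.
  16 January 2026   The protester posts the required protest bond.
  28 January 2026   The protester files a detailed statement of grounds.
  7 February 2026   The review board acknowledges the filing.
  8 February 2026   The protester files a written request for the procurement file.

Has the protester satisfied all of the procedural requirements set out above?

Step 1: 41 days after 27 October 2025 (when the award decision is issued) is 7 December 2025; not done until 9 December 2025, 2 days after the deadline.
No need to go further; step 1 was not satisfied.

No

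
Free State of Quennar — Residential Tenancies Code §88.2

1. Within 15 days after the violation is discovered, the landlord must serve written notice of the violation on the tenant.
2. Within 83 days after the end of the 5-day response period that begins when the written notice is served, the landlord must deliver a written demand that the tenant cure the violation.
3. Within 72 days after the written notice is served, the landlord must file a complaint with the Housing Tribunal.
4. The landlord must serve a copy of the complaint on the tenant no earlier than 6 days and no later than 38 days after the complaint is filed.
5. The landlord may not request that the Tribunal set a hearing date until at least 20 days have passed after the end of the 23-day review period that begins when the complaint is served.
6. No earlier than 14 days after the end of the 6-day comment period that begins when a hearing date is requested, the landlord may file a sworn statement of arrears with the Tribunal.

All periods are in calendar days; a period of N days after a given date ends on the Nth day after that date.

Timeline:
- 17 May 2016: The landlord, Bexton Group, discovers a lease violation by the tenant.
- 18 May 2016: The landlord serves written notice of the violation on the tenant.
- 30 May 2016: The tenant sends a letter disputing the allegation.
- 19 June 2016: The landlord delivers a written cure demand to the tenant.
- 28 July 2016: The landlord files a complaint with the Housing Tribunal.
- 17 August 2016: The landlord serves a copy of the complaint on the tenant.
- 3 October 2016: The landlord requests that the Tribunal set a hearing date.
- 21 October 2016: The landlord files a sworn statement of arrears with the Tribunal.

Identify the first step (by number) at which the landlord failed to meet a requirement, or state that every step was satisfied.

Step 6

(1) due by 17 May 2016 + 15 days = 1 June 2016; 18 May 2016 is within that limit.
(2) due by 23 May 2016 + 83 days = 14 August 2016; done 19 June 2016 — timely.
(3) due by 18 May 2016 + 72 days = 29 July 2016; completed 28 July 2016, before the deadline.
(4) the permitted window runs from 28 July 2016 + 6 = 3 August 2016 to 28 July 2016 + 38 = 4 September 2016; done 17 August 2016 — within the window.
(5) permitted from 9 September 2016 + 20 days = 29 September 2016 onward; done 3 October 2016 — permitted.
(6) permitted from 9 October 2016 + 14 days = 23 October 2016 onward; done 21 October 2016 — 2 days too early.
The procedure was therefore not followed at step 6.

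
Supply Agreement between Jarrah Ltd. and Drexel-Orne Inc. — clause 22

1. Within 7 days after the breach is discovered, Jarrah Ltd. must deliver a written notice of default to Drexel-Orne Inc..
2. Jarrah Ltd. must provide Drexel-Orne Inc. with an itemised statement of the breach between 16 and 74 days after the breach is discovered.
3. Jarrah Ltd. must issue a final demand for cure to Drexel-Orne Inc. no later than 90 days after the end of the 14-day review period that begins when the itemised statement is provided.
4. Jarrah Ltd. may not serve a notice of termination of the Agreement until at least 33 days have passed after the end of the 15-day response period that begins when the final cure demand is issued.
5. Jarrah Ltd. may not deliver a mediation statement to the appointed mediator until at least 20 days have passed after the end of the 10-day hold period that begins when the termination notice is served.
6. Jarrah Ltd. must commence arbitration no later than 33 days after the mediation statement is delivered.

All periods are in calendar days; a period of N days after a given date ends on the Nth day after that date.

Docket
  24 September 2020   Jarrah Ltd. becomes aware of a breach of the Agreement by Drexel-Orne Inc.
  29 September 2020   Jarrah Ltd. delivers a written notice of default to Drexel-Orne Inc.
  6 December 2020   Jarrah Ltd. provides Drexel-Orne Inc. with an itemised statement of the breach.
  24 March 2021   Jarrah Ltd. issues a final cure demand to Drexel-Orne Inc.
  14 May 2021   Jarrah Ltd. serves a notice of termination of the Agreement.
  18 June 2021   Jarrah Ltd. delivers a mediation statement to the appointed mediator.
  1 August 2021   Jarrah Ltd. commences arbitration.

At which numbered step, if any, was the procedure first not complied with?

(1) due by 24 September 2020 + 7 days = 1 October 2020; 29 September 2020 is within that limit.
(2) the permitted window runs from 24 September 2020 + 16 = 10 October 2020 to 24 September 2020 + 74 = 7 December 2020; done 6 December 2020, which is between those dates.
(3) due by 20 December 2020 + 90 days = 20 March 2021; done 24 March 2021 — 4 days late.
The procedure was therefore not followed at step 3.

Step 3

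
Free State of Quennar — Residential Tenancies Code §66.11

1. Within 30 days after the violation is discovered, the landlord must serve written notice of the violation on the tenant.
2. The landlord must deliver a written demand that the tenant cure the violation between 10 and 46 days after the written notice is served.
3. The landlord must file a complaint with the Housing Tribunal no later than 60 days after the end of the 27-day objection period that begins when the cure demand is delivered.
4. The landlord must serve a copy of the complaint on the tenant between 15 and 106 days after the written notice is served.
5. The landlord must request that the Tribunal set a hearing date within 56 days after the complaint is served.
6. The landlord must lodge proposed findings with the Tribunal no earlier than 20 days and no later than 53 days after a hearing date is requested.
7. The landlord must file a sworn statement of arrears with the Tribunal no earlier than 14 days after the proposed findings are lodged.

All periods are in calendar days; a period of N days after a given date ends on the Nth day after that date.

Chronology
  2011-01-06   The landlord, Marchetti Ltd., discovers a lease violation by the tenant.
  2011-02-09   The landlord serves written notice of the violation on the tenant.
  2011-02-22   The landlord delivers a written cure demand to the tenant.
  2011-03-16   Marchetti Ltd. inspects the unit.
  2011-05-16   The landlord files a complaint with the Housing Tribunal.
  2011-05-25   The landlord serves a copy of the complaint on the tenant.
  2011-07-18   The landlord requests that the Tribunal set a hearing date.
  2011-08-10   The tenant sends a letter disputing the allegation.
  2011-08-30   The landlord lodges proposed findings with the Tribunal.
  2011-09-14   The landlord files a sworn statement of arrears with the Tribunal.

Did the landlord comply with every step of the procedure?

Step 1 — counting 30 days from 2011-01-06 (when the violation is discovered) gives a deadline of 2011-02-05; done 2011-02-09 — 4 days late.
The procedure was therefore not followed at step 1.

No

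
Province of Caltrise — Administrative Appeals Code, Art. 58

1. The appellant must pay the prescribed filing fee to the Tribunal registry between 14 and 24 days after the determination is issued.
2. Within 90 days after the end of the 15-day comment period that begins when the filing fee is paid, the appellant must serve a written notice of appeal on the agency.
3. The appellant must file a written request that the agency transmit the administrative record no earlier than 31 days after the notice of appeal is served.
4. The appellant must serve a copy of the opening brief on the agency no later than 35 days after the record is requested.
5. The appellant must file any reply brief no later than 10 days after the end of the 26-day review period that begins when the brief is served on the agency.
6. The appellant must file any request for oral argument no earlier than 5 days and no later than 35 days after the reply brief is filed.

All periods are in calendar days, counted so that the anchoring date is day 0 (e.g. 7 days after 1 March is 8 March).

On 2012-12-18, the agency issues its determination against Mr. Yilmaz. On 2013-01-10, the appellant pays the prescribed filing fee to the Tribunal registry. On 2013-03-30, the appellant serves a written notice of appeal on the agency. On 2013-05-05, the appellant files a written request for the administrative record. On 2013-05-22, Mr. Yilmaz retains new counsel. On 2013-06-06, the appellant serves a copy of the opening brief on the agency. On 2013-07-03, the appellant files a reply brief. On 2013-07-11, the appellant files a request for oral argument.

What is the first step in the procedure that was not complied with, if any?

None — every step was satisfied

(1) the permitted window runs from 2012-12-18 + 14 = 2013-01-01 to 2012-12-18 + 24 = 2013-01-11; done 2013-01-10 — within the window.
(2) due by 2013-01-25 + 90 days = 2013-04-25; done 2013-03-30 — timely.
(3) permitted from 2013-03-30 + 31 days = 2013-04-30 onward; 2013-05-05 is on or after that date.
(4) due by 2013-05-05 + 35 days = 2013-06-09; completed 2013-06-06, before the deadline.
(5) due by 2013-07-02 + 10 days = 2013-07-12; 2013-07-03 is within that limit.
(6) the permitted window runs from 2013-07-03 + 5 = 2013-07-08 to 2013-07-03 + 35 = 2013-08-07; done 2013-07-11, which is between those dates.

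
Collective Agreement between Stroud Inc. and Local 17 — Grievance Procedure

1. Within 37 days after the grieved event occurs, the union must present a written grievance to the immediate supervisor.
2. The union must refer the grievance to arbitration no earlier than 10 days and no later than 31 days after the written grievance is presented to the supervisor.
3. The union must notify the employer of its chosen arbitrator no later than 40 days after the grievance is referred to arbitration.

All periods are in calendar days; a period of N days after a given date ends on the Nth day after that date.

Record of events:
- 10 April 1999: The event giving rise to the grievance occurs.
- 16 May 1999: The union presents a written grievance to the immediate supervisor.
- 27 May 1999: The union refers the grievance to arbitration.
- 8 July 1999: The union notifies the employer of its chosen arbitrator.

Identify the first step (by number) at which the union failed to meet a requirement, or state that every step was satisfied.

Step 3

(1) due by 10 April 1999 + 37 days = 17 May 1999; done 16 May 1999 — timely.
(2) the permitted window runs from 16 May 1999 + 10 = 26 May 1999 to 16 May 1999 + 31 = 16 June 1999; done 27 May 1999 — within the window.
(3) due by 27 May 1999 + 40 days = 6 July 1999; done 8 July 1999 — 2 days late.
The procedure was therefore not followed at step 3.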